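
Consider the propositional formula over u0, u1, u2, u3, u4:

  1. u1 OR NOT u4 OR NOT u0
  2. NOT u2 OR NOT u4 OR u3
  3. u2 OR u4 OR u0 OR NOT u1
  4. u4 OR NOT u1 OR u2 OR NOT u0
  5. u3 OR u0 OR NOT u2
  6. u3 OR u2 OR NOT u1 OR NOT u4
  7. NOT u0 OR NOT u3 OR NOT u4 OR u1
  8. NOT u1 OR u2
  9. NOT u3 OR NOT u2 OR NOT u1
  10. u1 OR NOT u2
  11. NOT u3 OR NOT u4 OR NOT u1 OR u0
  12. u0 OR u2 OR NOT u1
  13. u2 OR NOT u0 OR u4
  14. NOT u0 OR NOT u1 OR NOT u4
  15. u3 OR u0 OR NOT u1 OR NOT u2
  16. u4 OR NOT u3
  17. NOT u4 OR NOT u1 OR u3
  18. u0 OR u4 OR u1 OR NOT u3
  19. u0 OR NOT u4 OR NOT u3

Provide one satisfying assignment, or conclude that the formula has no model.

u0=false,  u1=false,  u2=false,  u3=false,  u4=false

Branch on u1: set u1 = false.
From the singleton clause (NOT u2), u2 = false.
Branch on u4: set u4 = false.
From the singleton clause (NOT u0), u0 = false.
From the singleton clause (NOT u3), u3 = false.
Every clause now holds.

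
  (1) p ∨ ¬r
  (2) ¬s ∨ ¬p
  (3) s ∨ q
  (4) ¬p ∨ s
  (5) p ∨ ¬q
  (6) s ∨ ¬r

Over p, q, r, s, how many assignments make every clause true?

1

There are 2^4 = 16 truth assignments over (p, q, r, s).
Check each against the 6 clauses (columns in the order p, q, r, s):
  F F F F  ✗ fails (s ∨ q)
  F F F T  ✓ satisfies all
  F F T F  ✗ fails (p ∨ ¬r)
  F F T T  ✗ fails (p ∨ ¬r)
  F T F F  ✗ fails (p ∨ ¬q)
  F T F T  ✗ fails (p ∨ ¬q)
  F T T F  ✗ fails (p ∨ ¬r)
  F T T T  ✗ fails (p ∨ ¬r)
  T F F F  ✗ fails (s ∨ q)
  T F F T  ✗ fails (¬s ∨ ¬p)
  T F T F  ✗ fails (s ∨ q)
  T F T T  ✗ fails (¬s ∨ ¬p)
  T T F F  ✗ fails (¬p ∨ s)
  T T F T  ✗ fails (¬s ∨ ¬p)
  T T T F  ✗ fails (¬p ∨ s)
  T T T T  ✗ fails (¬s ∨ ¬p)
1 of the 16 rows is a model.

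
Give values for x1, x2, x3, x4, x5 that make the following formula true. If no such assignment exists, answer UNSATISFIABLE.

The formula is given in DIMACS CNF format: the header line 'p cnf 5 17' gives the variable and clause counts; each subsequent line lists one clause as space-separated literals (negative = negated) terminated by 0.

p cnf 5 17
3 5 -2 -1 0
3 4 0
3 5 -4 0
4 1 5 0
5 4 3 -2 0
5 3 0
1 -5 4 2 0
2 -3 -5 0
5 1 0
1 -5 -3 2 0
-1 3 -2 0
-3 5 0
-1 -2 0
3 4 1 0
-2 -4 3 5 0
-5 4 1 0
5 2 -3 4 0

Suppose x3 = False.
(x4) alone gives x4 = True.
(x5) alone gives x5 = True.
Suppose x1 = False.
Every clause is now satisfied; x2 is unconstrained.

x1 ↦ False, x2 ↦ True, x3 ↦ False, x4 ↦ True, x5 ↦ True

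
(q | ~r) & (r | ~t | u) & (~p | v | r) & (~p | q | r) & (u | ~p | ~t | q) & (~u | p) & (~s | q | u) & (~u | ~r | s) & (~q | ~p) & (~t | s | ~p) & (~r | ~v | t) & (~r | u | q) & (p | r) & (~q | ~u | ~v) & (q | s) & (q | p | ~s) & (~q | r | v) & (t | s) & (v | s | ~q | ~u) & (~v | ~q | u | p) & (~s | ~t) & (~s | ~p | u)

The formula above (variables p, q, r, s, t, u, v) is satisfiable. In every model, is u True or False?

Suppose u = 1.
Unit clause (p) forces p = 1.
Unit clause (~q) forces q = 0.
Unit clause (~r) forces r = 0.
But (r) is also a unit clause — contradiction.
So every satisfying assignment has u = False.

False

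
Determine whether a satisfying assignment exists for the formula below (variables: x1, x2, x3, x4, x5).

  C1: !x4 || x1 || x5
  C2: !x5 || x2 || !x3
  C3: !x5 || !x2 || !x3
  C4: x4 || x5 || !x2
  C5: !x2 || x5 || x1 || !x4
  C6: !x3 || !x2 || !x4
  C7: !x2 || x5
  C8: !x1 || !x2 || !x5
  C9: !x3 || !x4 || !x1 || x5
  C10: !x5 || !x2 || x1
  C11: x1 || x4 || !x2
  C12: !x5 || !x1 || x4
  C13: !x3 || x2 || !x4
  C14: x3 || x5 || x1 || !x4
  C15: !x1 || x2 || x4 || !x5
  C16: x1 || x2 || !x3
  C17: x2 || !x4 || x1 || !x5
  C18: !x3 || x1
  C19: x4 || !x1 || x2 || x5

Case x2 = false:
Case x5 = true:
(!x3) alone gives x3 = false.
Case x1 = false:
(!x4) alone gives x4 = false.
Every clause now holds.
A satisfying assignment: x1 ↦ false, x2 ↦ false, x3 ↦ false, x4 ↦ false, x5 ↦ true.

Yes, satisfiable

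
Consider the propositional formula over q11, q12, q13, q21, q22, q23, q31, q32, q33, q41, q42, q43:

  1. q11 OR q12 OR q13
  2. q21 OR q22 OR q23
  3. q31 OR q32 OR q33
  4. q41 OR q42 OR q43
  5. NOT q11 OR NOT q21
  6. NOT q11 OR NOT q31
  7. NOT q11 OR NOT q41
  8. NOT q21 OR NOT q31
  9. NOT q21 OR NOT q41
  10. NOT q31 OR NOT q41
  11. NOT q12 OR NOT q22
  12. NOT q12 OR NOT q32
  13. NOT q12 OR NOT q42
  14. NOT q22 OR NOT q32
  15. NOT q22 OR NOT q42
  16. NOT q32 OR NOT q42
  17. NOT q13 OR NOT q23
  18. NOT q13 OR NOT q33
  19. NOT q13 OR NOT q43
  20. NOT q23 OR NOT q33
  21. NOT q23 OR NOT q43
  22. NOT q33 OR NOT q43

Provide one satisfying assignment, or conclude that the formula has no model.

UNSATISFIABLE

Branch on q11: set q11 = false.
Branch on q12: set q12 = true.
(NOT q22) alone gives q22 = false.
(NOT q32) alone gives q32 = false.
(NOT q42) alone gives q42 = false.
Branch on q21: set q21 = true.
(NOT q31) alone gives q31 = false.
(q33) alone gives q33 = true.
(NOT q41) alone gives q41 = false.
(q43) alone gives q43 = true.
But (NOT q43) is also a unit clause — contradiction.
Backtrack on q21: now try q21 = false.
(q23) alone gives q23 = true.
(NOT q13) alone gives q13 = false.
(NOT q33) alone gives q33 = false.
(q31) alone gives q31 = true.
(NOT q41) alone gives q41 = false.
(q43) alone gives q43 = true.
But (NOT q43) is also a unit clause — contradiction.
Either choice for q21 ends in contradiction.
Backtrack on q12: now try q12 = false.
(q13) alone gives q13 = true.
(NOT q23) alone gives q23 = false.
(NOT q33) alone gives q33 = false.
(NOT q43) alone gives q43 = false.
Branch on q21: set q21 = true.
(NOT q31) alone gives q31 = false.
(q32) alone gives q32 = true.
(NOT q41) alone gives q41 = false.
(q42) alone gives q42 = true.
But (NOT q42) is also a unit clause — contradiction.
Backtrack on q21: now try q21 = false.
(q22) alone gives q22 = true.
(NOT q32) alone gives q32 = false.
(q31) alone gives q31 = true.
(NOT q41) alone gives q41 = false.
(q42) alone gives q42 = true.
But (NOT q42) is also a unit clause — contradiction.
Either choice for q21 ends in contradiction.
Either choice for q12 ends in contradiction.
Backtrack on q11: now try q11 = true.
(NOT q21) alone gives q21 = false.
(NOT q31) alone gives q31 = false.
(NOT q41) alone gives q41 = false.
Branch on q22: set q22 = true.
(NOT q12) alone gives q12 = false.
(NOT q32) alone gives q32 = false.
(q33) alone gives q33 = true.
(NOT q42) alone gives q42 = false.
(q43) alone gives q43 = true.
But (NOT q43) is also a unit clause — contradiction.
Backtrack on q22: now try q22 = false.
(q23) alone gives q23 = true.
(NOT q13) alone gives q13 = false.
(NOT q33) alone gives q33 = false.
(q32) alone gives q32 = true.
(NOT q12) alone gives q12 = false.
(NOT q42) alone gives q42 = false.
(q43) alone gives q43 = true.
But (NOT q43) is also a unit clause — contradiction.
Either choice for q22 ends in contradiction.
Either choice for q11 ends in contradiction.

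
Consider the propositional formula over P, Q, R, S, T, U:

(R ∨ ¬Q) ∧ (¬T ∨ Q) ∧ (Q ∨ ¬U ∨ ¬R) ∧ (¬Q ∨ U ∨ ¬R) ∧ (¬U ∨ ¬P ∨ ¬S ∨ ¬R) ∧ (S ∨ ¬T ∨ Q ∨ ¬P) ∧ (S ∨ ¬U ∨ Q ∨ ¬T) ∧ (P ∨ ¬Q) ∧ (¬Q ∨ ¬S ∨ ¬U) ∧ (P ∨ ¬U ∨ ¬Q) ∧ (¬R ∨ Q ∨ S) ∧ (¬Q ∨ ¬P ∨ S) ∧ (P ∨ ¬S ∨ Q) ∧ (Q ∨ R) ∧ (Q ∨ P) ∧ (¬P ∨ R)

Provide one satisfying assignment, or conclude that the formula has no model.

P ↦ True; Q ↦ False; R ↦ True; S ↦ True; T ↦ False; U ↦ False

Case R = True:
Case T = False:
Case Q = False:
Unit clause (¬U) forces U = False.
Unit clause (S) forces S = True.
Unit clause (P) forces P = True.
Every clause now holds.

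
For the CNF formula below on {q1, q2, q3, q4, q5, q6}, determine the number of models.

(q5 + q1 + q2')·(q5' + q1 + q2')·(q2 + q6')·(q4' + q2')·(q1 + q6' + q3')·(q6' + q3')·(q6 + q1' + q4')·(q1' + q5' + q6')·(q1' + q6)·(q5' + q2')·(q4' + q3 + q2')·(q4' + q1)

5

There are 2^6 = 64 truth assignments over (q1, q2, q3, q4, q5, q6).
Split on q5. With q5 = 1, the clauses containing q5 are satisfied and q5' drops from the rest; 2 of the 2^5 = 32 assignments to the other variables satisfy what remains.
With q5 = 0, by the same count on the reduced clause set, 3 assignments work.
(One model: q1=F, q2=F, q3=F, q4=F, q5=F, q6=F.)
Total: 2 + 3 = 5.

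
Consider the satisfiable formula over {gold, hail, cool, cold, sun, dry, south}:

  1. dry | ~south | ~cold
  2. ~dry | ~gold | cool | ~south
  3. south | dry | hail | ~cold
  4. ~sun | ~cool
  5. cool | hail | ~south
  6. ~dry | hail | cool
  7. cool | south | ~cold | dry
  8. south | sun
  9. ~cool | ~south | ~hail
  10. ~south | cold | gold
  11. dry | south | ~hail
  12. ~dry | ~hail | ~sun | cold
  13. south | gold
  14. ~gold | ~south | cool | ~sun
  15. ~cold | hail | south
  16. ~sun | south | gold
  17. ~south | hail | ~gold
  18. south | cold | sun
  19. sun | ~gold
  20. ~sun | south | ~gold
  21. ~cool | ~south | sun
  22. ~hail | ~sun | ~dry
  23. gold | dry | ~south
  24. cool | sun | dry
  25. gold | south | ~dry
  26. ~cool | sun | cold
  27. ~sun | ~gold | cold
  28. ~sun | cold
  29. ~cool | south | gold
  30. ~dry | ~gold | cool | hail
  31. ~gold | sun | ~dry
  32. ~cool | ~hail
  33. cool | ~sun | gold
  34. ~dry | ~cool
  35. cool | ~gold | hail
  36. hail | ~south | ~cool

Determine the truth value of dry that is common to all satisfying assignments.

True

Suppose dry = 0.
Try south = 0.
(sun) alone gives sun = 1.
(~cool) alone gives cool = 0.
(~cold) alone gives cold = 0.
Now (cold) is unsatisfied and unit — conflict.
So south must be the other value — set south = 1.
(~cold) alone gives cold = 0.
(gold) alone gives gold = 1.
(hail) alone gives hail = 1.
(~cool) alone gives cool = 0.
(~sun) alone gives sun = 0.
Now (sun) is unsatisfied and unit — conflict.
Neither south = 1 nor south = 0 works.
So every satisfying assignment has dry = True.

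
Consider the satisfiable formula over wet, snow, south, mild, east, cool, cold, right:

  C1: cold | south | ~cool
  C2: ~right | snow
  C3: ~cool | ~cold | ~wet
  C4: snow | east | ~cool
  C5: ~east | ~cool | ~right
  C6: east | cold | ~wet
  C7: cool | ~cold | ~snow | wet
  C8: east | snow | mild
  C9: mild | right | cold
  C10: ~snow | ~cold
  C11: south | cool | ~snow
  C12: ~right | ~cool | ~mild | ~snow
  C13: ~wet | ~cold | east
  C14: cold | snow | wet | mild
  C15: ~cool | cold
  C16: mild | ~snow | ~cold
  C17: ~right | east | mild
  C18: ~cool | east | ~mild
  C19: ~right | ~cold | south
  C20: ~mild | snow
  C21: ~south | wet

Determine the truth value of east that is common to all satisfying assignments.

Suppose east = 0.
Case right = 0:
Case snow = 1:
Unit clause (~cold) forces cold = 0.
Unit clause (~wet) forces wet = 0.
Unit clause (mild) forces mild = 1.
Unit clause (~cool) forces cool = 0.
Unit clause (south) forces south = 1.
That conflicts with the unit clause (~south).
Undo snow and try snow = 0.
Unit clause (~cool) forces cool = 0.
Unit clause (mild) forces mild = 1.
That conflicts with the unit clause (~mild).
Either choice for snow ends in contradiction.
Undo right and try right = 1.
Unit clause (snow) forces snow = 1.
Unit clause (~cold) forces cold = 0.
Unit clause (~wet) forces wet = 0.
Unit clause (~cool) forces cool = 0.
Unit clause (south) forces south = 1.
That conflicts with the unit clause (~south).
Either choice for right ends in contradiction.
So every satisfying assignment has east = True.

True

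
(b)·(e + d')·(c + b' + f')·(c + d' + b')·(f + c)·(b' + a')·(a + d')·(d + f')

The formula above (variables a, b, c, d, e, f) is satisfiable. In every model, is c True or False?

True

Suppose c = 0.
Unit clause (b) forces b = 1.
Unit clause (f') forces f = 0.
Now (f) is unsatisfied and unit — conflict.
So every satisfying assignment has c = True.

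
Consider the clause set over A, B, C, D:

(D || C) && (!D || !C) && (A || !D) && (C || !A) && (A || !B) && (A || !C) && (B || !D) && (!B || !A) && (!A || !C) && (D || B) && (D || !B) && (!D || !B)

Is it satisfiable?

Case D = true:
Unit clause (!C) forces C = false.
Unit clause (A) forces A = true.
That conflicts with the unit clause (!A).
Backtrack on D: now try D = false.
Unit clause (C) forces C = true.
Unit clause (A) forces A = true.
That conflicts with the unit clause (!A).
Either choice for D ends in contradiction.
No assignment satisfies every clause.

No, unsatisfiable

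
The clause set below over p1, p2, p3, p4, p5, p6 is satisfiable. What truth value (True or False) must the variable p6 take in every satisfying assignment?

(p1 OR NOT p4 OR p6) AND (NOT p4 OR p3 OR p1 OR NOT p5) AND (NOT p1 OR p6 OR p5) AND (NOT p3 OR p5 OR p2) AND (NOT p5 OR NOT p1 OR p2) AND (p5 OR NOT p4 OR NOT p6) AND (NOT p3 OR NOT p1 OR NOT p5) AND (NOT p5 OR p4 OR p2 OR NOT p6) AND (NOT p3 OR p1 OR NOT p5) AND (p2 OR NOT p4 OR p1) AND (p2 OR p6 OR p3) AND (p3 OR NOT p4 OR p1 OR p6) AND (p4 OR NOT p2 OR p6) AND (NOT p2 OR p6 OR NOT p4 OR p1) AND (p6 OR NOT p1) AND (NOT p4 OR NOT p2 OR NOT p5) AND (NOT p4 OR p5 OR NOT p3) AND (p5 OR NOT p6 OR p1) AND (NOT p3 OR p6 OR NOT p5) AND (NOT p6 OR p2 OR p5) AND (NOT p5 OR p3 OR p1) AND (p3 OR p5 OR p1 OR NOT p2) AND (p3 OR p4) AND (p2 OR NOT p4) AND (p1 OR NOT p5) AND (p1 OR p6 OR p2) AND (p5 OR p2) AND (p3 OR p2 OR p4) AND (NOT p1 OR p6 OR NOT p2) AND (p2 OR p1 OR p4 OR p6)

Suppose p6 = false.
(NOT p1) alone gives p1 = false.
(NOT p4) alone gives p4 = false.
(NOT p2) alone gives p2 = false.
Now (p2) is unsatisfied and unit — conflict.
So every satisfying assignment has p6 = True.

True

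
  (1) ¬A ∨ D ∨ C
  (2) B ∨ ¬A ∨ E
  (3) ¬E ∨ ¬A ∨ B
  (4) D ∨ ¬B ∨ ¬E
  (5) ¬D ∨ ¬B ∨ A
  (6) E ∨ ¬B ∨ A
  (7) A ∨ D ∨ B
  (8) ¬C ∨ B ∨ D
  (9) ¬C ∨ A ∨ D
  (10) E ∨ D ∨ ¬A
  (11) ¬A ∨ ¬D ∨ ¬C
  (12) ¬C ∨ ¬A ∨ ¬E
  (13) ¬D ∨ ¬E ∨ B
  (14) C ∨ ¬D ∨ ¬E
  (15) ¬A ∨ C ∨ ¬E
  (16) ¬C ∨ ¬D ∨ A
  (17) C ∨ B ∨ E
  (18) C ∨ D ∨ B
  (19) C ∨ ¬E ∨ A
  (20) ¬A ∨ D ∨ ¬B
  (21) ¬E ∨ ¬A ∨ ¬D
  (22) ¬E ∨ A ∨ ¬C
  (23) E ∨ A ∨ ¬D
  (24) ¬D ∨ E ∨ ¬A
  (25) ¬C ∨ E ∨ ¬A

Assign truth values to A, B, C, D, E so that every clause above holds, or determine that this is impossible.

UNSATISFIABLE

Suppose A = False.
Suppose D = False.
(B) alone gives B = True.
(¬E) alone gives E = False.
But (E) is also a unit clause — contradiction.
Backtrack on D: now try D = True.
(¬B) alone gives B = False.
(¬E) alone gives E = False.
But (E) is also a unit clause — contradiction.
Both values of D lead to a conflict.
Backtrack on A: now try A = True.
Suppose D = True.
(¬C) alone gives C = False.
(¬E) alone gives E = False.
But (E) is also a unit clause — contradiction.
Backtrack on D: now try D = False.
(C) alone gives C = True.
(B) alone gives B = True.
But (¬B) is also a unit clause — contradiction.
Both values of D lead to a conflict.
Both values of A lead to a conflict.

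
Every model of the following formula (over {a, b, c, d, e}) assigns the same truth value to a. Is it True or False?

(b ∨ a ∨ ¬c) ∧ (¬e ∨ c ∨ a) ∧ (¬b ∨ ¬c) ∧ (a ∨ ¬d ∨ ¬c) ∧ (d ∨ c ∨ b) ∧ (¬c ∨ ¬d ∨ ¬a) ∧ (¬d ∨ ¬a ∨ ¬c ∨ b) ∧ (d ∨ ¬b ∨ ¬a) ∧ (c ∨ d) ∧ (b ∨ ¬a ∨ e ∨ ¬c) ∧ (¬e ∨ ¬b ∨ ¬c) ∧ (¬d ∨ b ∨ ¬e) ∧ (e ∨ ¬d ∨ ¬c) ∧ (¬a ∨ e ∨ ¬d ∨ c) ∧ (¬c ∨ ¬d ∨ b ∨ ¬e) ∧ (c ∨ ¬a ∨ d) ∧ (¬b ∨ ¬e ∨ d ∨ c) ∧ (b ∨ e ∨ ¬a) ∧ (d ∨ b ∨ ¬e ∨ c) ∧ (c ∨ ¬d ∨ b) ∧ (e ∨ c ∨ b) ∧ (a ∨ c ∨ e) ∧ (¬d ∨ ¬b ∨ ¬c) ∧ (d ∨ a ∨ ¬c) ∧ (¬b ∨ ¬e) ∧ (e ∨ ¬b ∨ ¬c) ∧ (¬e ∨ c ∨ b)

True

Suppose a = False.
Case b = True:
Unit clause (¬c) forces c = False.
Unit clause (¬e) forces e = False.
That conflicts with the unit clause (e).
Undo b and try b = False.
Unit clause (¬c) forces c = False.
Unit clause (¬e) forces e = False.
That conflicts with the unit clause (e).
Both values of b lead to a conflict.
So every satisfying assignment has a = True.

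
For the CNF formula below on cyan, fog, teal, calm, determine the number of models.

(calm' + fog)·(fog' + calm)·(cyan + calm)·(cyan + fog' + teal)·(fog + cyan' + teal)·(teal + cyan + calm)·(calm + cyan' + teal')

3

There are 2^4 = 16 truth assignments over (cyan, fog, teal, calm).
Check each against the 7 clauses (columns in the order cyan, fog, teal, calm):
  F F F F  ✗ fails (cyan + calm)
  F F F T  ✗ fails (calm' + fog)
  F F T F  ✗ fails (cyan + calm)
  F F T T  ✗ fails (calm' + fog)
  F T F F  ✗ fails (fog' + calm)
  F T F T  ✗ fails (cyan + fog' + teal)
  F T T F  ✗ fails (fog' + calm)
  F T T T  ✓ satisfies all
  T F F F  ✗ fails (fog + cyan' + teal)
  T F F T  ✗ fails (calm' + fog)
  T F T F  ✗ fails (calm + cyan' + teal')
  T F T T  ✗ fails (calm' + fog)
  T T F F  ✗ fails (fog' + calm)
  T T F T  ✓ satisfies all
  T T T F  ✗ fails (fog' + calm)
  T T T T  ✓ satisfies all
3 of the 16 rows are models.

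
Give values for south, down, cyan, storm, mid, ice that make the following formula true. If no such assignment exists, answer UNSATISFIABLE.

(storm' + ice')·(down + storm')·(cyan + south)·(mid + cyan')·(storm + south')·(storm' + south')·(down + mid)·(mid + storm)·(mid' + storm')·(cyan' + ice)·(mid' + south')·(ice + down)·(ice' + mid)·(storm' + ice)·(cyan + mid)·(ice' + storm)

UNSATISFIABLE

Case storm = 0:
Unit clause (south') forces south = 0.
Unit clause (cyan) forces cyan = 1.
Unit clause (mid) forces mid = 1.
Unit clause (ice) forces ice = 1.
But (ice') is also a unit clause — contradiction.
Backtrack on storm: now try storm = 1.
Unit clause (ice') forces ice = 0.
But (ice) is also a unit clause — contradiction.
Either choice for storm ends in contradiction.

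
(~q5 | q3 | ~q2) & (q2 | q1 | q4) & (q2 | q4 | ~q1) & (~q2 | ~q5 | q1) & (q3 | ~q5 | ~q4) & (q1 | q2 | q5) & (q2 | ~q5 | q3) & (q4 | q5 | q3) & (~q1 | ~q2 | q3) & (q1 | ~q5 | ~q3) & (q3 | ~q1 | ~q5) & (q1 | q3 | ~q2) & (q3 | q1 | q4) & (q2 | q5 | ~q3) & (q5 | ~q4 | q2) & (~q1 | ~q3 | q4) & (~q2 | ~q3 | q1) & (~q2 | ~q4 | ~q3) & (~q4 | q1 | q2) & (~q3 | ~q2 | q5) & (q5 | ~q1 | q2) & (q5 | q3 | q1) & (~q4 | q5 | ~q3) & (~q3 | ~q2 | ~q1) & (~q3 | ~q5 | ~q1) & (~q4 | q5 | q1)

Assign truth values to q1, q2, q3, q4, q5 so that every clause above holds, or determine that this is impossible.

Suppose q5 = 0.
Suppose q1 = 1.
Unit clause (q2) forces q2 = 1.
Unit clause (q3) forces q3 = 1.
Now (~q3) is unsatisfied and unit — conflict.
Backtrack on q1: now try q1 = 0.
Unit clause (q2) forces q2 = 1.
Unit clause (q3) forces q3 = 1.
Now (~q3) is unsatisfied and unit — conflict.
Neither q1 = 1 nor q1 = 0 works.
Backtrack on q5: now try q5 = 1.
Suppose q3 = 1.
Unit clause (q1) forces q1 = 1.
Now (~q1) is unsatisfied and unit — conflict.
Backtrack on q3: now try q3 = 0.
Unit clause (~q2) forces q2 = 0.
Now (q2) is unsatisfied and unit — conflict.
Neither q3 = 1 nor q3 = 0 works.
Neither q5 = 1 nor q5 = 0 works.

UNSATISFIABLE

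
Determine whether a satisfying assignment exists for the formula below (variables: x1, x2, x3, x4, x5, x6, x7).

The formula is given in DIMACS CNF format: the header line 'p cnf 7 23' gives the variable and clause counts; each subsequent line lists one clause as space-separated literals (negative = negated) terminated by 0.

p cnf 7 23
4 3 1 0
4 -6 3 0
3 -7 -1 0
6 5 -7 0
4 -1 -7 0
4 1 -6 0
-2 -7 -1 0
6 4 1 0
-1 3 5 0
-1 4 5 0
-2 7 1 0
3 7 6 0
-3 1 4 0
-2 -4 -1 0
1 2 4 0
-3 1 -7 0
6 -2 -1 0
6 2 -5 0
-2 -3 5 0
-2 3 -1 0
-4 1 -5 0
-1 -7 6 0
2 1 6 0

Case x4 = True:
Case x2 = False:
Case x6 = True:
Case x1 = True:
Case x3 = True:
No clause remains; x5, x7 are free.
A satisfying assignment: x1=True, x2=False, x3=True, x4=True, x5=False, x6=True, x7=False.

Yes, satisfiable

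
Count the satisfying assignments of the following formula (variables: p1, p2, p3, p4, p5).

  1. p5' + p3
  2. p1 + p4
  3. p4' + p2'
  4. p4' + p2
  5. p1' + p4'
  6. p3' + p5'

4

There are 2^5 = 32 truth assignments over (p1, p2, p3, p4, p5).
Split on p1. With p1 = 1, the clauses containing p1 are satisfied and p1' drops from the rest; 4 of the 2^4 = 16 assignments to the other variables satisfy what remains.
With p1 = 0, by the same count on the reduced clause set, 0 assignments work.
(One model: p1=T, p2=F, p3=F, p4=F, p5=F.)
Total: 4 + 0 = 4.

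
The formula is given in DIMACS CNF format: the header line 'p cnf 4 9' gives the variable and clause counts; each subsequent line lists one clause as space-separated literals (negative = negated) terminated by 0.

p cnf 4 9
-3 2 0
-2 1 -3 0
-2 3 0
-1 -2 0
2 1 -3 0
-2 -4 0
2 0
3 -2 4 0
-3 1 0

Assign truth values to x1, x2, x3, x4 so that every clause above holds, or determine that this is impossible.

UNSATISFIABLE

(x2) alone gives x2 = True.
(x3) alone gives x3 = True.
(x1) alone gives x1 = True.
Now (¬x1) is unsatisfied and unit — conflict.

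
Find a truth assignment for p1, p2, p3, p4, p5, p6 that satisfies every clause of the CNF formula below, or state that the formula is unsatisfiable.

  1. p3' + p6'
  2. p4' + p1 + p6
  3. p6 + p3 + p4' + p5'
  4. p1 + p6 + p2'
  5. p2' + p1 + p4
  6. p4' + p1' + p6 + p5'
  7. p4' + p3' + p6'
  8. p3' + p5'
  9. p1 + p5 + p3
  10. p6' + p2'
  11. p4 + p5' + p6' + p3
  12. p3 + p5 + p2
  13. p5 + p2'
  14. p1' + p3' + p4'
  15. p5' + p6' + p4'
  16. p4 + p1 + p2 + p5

Branch on p3: set p3 = 0.
Branch on p1: set p1 = 1.
Branch on p6: set p6 = 0.
Branch on p4: set p4 = 0.
Branch on p5: set p5 = 1.
Every clause is now satisfied; p2 is unconstrained.

p1=1; p2=0; p3=0; p4=0; p5=1; p6=0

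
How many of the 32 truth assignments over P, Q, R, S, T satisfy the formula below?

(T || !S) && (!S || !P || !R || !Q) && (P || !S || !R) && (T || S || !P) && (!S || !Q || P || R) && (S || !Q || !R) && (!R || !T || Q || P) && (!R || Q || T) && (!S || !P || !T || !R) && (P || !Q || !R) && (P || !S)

9

There are 2^5 = 32 truth assignments over (P, Q, R, S, T).
Split on S. With S = true, the clauses containing S are satisfied and !S drops from the rest; 2 of the 2^4 = 16 assignments to the other variables satisfy what remains.
With S = false, by the same count on the reduced clause set, 7 assignments work.
(One model: P=F, Q=F, R=F, S=F, T=F.)
Total: 2 + 7 = 9.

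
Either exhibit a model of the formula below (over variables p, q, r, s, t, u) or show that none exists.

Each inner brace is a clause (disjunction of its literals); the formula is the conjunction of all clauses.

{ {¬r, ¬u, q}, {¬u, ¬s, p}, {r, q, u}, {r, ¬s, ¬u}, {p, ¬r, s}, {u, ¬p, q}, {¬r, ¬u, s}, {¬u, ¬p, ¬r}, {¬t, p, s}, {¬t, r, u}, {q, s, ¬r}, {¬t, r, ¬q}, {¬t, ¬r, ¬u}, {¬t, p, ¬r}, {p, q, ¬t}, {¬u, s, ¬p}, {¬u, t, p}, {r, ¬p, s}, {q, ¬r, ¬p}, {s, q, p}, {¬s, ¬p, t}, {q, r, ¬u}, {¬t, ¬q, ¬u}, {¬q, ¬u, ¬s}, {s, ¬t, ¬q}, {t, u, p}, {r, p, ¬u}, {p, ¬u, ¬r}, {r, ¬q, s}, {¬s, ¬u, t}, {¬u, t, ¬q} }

p=True, q=True, r=True, s=True, t=True, u=False

Suppose r = True.
Suppose u = False.
Suppose p = True.
The clause (q) is unit, so q = True.
Suppose s = True.
The clause (t) is unit, so t = True.
This assignment satisfies each clause.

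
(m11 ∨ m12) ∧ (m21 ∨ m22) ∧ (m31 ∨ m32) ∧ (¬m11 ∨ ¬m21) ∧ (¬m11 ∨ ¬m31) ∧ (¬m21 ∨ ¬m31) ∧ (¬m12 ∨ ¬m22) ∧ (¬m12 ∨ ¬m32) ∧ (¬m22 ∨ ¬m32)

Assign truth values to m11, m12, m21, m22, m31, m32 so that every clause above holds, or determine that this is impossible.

Try m11 = True.
Unit clause (¬m21) forces m21 = False.
Unit clause (m22) forces m22 = True.
Unit clause (¬m31) forces m31 = False.
Unit clause (m32) forces m32 = True.
Now (¬m32) is unsatisfied and unit — conflict.
Undo m11 and try m11 = False.
Unit clause (m12) forces m12 = True.
Unit clause (¬m22) forces m22 = False.
Unit clause (m21) forces m21 = True.
Unit clause (¬m31) forces m31 = False.
Unit clause (m32) forces m32 = True.
Now (¬m32) is unsatisfied and unit — conflict.
Either choice for m11 ends in contradiction.

UNSATISFIABLE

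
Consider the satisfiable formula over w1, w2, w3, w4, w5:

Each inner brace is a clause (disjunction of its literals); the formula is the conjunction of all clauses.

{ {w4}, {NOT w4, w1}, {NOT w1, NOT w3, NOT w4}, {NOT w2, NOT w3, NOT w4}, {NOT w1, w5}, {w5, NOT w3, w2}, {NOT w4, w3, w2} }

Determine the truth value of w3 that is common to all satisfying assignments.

False

Suppose w3 = true.
Unit clause (w4) forces w4 = true.
Unit clause (w1) forces w1 = true.
But (NOT w1) is also a unit clause — contradiction.
So every satisfying assignment has w3 = False.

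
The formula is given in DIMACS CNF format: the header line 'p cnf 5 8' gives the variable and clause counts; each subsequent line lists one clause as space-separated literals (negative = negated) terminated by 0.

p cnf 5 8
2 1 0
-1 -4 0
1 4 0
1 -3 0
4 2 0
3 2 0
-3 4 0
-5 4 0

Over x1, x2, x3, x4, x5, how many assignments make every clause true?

There are 2^5 = 32 truth assignments over (x1, x2, x3, x4, x5).
Split on x5. With x5 = True, the clauses containing x5 are satisfied and ¬x5 drops from the rest; 1 of the 2^4 = 16 assignments to the other variables satisfy what remains.
With x5 = False, by the same count on the reduced clause set, 2 assignments work.
(One model: x1=F, x2=T, x3=F, x4=T, x5=F.)
Total: 1 + 2 = 3.

3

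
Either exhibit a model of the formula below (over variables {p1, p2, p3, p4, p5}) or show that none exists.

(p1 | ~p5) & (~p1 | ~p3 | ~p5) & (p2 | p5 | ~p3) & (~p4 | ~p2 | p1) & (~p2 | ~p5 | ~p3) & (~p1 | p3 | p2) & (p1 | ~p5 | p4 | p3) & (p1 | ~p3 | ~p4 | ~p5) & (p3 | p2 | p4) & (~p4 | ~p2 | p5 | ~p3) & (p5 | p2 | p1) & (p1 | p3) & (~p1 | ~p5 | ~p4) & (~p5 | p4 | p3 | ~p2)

p1: 1,  p2: 1,  p3: 0,  p4: 0,  p5: 0

Case p1 = 1:
Case p3 = 0:
The clause (p2) is unit, so p2 = 1.
Case p5 = 0:
No clause remains; p4 is free.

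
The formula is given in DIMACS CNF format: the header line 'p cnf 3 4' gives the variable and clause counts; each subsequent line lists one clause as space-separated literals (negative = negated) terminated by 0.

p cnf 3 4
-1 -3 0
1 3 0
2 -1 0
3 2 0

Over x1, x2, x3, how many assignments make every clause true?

There are 2^3 = 8 truth assignments over (x1, x2, x3).
Check each against the 4 clauses (columns in the order x1, x2, x3):
  F F F  ✗ fails (x1 ∨ x3)
  F F T  ✓ satisfies all
  F T F  ✗ fails (x1 ∨ x3)
  F T T  ✓ satisfies all
  T F F  ✗ fails (x2 ∨ ¬x1)
  T F T  ✗ fails (¬x1 ∨ ¬x3)
  T T F  ✓ satisfies all
  T T T  ✗ fails (¬x1 ∨ ¬x3)
3 of the 8 rows are models.

3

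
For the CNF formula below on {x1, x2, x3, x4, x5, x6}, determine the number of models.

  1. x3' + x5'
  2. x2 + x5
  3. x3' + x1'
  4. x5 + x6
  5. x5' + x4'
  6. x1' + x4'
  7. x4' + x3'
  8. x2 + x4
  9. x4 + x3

2

There are 2^6 = 64 truth assignments over (x1, x2, x3, x4, x5, x6).
Split on x2. With x2 = 1, the clauses containing x2 are satisfied and x2' drops from the rest; 2 of the 2^5 = 32 assignments to the other variables satisfy what remains.
With x2 = 0, by the same count on the reduced clause set, 0 assignments work.
(One model: x1=F, x2=T, x3=F, x4=T, x5=F, x6=T.)
Total: 2 + 0 = 2.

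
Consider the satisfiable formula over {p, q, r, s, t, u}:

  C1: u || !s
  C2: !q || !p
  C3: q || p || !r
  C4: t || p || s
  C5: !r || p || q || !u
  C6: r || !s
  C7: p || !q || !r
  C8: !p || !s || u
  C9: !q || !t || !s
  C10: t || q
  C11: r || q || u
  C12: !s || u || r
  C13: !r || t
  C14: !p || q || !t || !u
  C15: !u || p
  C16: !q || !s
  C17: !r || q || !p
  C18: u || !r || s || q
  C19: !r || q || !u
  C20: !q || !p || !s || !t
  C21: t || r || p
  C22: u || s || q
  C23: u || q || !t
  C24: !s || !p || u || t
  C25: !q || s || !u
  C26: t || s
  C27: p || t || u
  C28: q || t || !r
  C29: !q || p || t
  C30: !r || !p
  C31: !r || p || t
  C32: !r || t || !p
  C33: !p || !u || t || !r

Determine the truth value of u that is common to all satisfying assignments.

Suppose u = true.
(p) alone gives p = true.
(!q) alone gives q = false.
(t) alone gives t = true.
That conflicts with the unit clause (!t).
So every satisfying assignment has u = False.

False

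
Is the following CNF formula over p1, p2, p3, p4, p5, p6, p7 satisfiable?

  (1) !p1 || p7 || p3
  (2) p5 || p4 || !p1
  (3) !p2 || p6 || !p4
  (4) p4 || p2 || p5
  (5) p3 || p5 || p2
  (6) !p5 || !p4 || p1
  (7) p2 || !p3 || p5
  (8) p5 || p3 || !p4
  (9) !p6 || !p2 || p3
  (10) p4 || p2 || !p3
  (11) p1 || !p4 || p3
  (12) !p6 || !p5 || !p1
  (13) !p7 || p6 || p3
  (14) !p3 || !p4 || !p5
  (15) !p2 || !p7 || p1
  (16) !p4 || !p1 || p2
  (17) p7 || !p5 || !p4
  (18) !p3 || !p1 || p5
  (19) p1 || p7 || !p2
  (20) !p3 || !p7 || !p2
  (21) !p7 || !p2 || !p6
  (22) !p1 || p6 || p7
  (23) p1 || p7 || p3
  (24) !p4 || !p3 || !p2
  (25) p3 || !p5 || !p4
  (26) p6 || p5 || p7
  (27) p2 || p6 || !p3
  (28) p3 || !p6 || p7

Case p1 = false:
Case p5 = true:
(!p4) alone gives p4 = false.
Case p2 = false:
(!p3) alone gives p3 = false.
(p7) alone gives p7 = true.
(p6) alone gives p6 = true.
Every clause now holds.
A satisfying assignment: p1 ↦ false, p2 ↦ false, p3 ↦ false, p4 ↦ false, p5 ↦ true, p6 ↦ true, p7 ↦ true.

Yes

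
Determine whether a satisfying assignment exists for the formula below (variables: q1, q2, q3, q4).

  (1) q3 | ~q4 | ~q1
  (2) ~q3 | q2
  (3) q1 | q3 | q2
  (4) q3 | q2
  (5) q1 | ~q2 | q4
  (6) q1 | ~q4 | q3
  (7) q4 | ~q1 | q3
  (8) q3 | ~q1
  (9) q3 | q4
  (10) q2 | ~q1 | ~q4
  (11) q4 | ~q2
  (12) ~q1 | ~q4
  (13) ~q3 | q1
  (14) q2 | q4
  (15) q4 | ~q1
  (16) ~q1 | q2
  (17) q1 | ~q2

Suppose q3 = 0.
(q2) alone gives q2 = 1.
(~q1) alone gives q1 = 0.
That conflicts with the unit clause (q1).
Backtrack on q3: now try q3 = 1.
(q2) alone gives q2 = 1.
(q4) alone gives q4 = 1.
(~q1) alone gives q1 = 0.
That conflicts with the unit clause (q1).
Either choice for q3 ends in contradiction.
No assignment satisfies every clause.

Unsatisfiable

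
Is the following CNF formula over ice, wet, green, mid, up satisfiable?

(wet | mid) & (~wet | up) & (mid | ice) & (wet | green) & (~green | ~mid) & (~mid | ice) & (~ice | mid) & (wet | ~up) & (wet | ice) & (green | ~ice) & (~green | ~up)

Case wet = 1:
The clause (up) is unit, so up = 1.
The clause (~green) is unit, so green = 0.
The clause (~ice) is unit, so ice = 0.
The clause (mid) is unit, so mid = 1.
Now (~mid) is unsatisfied and unit — conflict.
That branch fails; take wet = 0 instead.
The clause (mid) is unit, so mid = 1.
The clause (green) is unit, so green = 1.
Now (~green) is unsatisfied and unit — conflict.
Both values of wet lead to a conflict.
No assignment satisfies every clause.

No, unsatisfiable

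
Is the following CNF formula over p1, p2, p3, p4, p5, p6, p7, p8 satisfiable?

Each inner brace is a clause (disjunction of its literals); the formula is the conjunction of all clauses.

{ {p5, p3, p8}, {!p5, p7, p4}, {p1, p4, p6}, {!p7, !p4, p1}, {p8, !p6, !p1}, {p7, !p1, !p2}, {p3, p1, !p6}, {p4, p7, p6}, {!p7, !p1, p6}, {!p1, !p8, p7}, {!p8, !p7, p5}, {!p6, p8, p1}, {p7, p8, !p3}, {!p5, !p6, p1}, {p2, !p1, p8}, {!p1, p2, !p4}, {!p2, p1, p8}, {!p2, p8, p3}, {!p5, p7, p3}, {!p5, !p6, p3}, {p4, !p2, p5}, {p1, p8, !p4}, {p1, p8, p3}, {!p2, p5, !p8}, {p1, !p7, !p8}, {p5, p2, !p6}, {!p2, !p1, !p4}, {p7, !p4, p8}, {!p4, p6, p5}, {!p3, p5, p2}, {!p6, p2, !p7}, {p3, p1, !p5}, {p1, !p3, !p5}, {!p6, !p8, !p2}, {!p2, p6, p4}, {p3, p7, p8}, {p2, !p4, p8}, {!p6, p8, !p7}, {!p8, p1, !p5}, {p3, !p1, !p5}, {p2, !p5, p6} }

Suppose p5 = true.
Suppose p7 = true.
Suppose p4 = false.
Suppose p1 = true.
The clause (p6) is unit, so p6 = true.
The clause (p8) is unit, so p8 = true.
The clause (p3) is unit, so p3 = true.
The clause (p2) is unit, so p2 = true.
That conflicts with the unit clause (!p2).
So p1 must be the other value — set p1 = false.
The clause (p6) is unit, so p6 = true.
That conflicts with the unit clause (!p6).
Both values of p1 lead to a conflict.
So p4 must be the other value — set p4 = true.
The clause (p1) is unit, so p1 = true.
The clause (p6) is unit, so p6 = true.
The clause (p8) is unit, so p8 = true.
The clause (p2) is unit, so p2 = true.
That conflicts with the unit clause (!p2).
Both values of p4 lead to a conflict.
So p7 must be the other value — set p7 = false.
The clause (p4) is unit, so p4 = true.
The clause (p3) is unit, so p3 = true.
The clause (p8) is unit, so p8 = true.
The clause (!p1) is unit, so p1 = false.
That conflicts with the unit clause (p1).
Both values of p7 lead to a conflict.
So p5 must be the other value — set p5 = false.
Suppose p3 = true.
The clause (p2) is unit, so p2 = true.
The clause (p4) is unit, so p4 = true.
The clause (!p8) is unit, so p8 = false.
The clause (p7) is unit, so p7 = true.
The clause (p1) is unit, so p1 = true.
That conflicts with the unit clause (!p1).
So p3 must be the other value — set p3 = false.
The clause (p8) is unit, so p8 = true.
The clause (!p7) is unit, so p7 = false.
The clause (!p1) is unit, so p1 = false.
The clause (!p6) is unit, so p6 = false.
The clause (p4) is unit, so p4 = true.
That conflicts with the unit clause (!p4).
Both values of p3 lead to a conflict.
Both values of p5 lead to a conflict.
No assignment satisfies every clause.

Unsatisfiable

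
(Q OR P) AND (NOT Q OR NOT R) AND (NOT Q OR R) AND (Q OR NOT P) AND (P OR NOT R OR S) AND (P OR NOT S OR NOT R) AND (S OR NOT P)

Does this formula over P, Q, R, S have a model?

Case Q = true:
Unit clause (NOT R) forces R = false.
Now (R) is unsatisfied and unit — conflict.
So Q must be the other value — set Q = false.
Unit clause (P) forces P = true.
Now (NOT P) is unsatisfied and unit — conflict.
Both values of Q lead to a conflict.
No assignment satisfies every clause.

No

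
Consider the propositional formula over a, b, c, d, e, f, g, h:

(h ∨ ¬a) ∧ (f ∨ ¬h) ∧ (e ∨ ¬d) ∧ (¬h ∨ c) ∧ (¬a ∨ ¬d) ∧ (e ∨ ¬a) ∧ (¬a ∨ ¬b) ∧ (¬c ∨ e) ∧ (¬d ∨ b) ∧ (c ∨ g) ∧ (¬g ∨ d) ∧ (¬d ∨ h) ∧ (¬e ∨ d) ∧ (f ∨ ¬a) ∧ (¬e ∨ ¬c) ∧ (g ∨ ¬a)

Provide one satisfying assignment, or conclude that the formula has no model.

Branch on h: set h = True.
(f) alone gives f = True.
(c) alone gives c = True.
(e) alone gives e = True.
That conflicts with the unit clause (¬e).
Backtrack on h: now try h = False.
(¬a) alone gives a = False.
(¬d) alone gives d = False.
(¬g) alone gives g = False.
(c) alone gives c = True.
(e) alone gives e = True.
That conflicts with the unit clause (¬e).
Either choice for h ends in contradiction.

UNSATISFIABLE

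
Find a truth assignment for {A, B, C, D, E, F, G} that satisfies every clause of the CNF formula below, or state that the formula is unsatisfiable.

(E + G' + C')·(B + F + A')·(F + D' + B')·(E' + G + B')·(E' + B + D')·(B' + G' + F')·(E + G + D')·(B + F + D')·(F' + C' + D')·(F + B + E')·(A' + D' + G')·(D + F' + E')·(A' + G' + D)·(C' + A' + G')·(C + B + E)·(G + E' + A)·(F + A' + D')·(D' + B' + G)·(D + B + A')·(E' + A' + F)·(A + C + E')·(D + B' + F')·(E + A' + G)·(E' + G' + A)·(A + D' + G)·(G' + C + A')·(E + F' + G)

A: 0; B: 1; C: 1; D: 0; E: 0; F: 0; G: 0

Suppose E = 0.
Suppose G = 0.
Unit clause (D') forces D = 0.
Unit clause (A') forces A = 0.
Unit clause (F') forces F = 0.
Suppose C = 1.
Every clause is now satisfied; B is unconstrained.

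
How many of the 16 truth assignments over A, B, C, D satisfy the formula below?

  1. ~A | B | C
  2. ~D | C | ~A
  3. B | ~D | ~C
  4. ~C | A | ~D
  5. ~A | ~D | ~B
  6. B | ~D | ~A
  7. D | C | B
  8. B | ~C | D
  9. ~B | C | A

4

There are 2^4 = 16 truth assignments over (A, B, C, D).
Check each against the 9 clauses (columns in the order A, B, C, D):
  F F F F  ✗ fails (D | C | B)
  F F F T  ✓ satisfies all
  F F T F  ✗ fails (B | ~C | D)
  F F T T  ✗ fails (B | ~D | ~C)
  F T F F  ✗ fails (~B | C | A)
  F T F T  ✗ fails (~B | C | A)
  F T T F  ✓ satisfies all
  F T T T  ✗ fails (~C | A | ~D)
  T F F F  ✗ fails (~A | B | C)
  T F F T  ✗ fails (~A | B | C)
  T F T F  ✗ fails (B | ~C | D)
  T F T T  ✗ fails (B | ~D | ~C)
  T T F F  ✓ satisfies all
  T T F T  ✗ fails (~D | C | ~A)
  T T T F  ✓ satisfies all
  T T T T  ✗ fails (~A | ~D | ~B)
4 of the 16 rows are models.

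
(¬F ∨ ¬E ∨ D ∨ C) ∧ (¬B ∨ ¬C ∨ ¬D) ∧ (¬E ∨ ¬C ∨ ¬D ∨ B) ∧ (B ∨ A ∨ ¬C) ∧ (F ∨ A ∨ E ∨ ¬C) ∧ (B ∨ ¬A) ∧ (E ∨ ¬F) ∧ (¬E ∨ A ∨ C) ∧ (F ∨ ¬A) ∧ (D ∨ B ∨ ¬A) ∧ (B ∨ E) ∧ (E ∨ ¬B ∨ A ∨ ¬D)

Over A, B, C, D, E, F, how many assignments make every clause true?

There are 2^6 = 64 truth assignments over (A, B, C, D, E, F).
Split on D. With D = True, the clauses containing D are satisfied and ¬D drops from the rest; 1 of the 2^5 = 32 assignments to the other variables satisfy what remains.
With D = False, by the same count on the reduced clause set, 4 assignments work.
(One model: A=F, B=T, C=F, D=F, E=F, F=F.)
Total: 1 + 4 = 5.

5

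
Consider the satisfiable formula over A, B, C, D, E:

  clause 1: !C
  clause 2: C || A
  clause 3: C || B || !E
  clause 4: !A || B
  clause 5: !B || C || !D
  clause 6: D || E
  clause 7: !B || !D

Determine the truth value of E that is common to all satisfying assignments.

True

Suppose E = false.
(!C) alone gives C = false.
(A) alone gives A = true.
(B) alone gives B = true.
(!D) alone gives D = false.
That conflicts with the unit clause (D).
So every satisfying assignment has E = True.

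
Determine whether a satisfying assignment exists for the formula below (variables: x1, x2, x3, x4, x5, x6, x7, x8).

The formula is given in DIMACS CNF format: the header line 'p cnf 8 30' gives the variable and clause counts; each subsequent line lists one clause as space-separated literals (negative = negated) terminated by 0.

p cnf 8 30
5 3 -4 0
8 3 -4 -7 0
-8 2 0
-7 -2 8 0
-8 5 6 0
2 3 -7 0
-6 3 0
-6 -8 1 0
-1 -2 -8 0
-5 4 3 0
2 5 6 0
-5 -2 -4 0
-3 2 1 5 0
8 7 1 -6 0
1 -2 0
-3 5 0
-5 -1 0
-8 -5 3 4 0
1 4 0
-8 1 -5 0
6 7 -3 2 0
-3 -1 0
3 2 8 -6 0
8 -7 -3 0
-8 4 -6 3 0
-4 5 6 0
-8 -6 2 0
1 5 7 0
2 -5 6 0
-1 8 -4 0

Satisfiable

Try x8 = False.
Try x7 = False.
Try x6 = False.
Try x2 = True.
Unit clause (x1) forces x1 = True.
Unit clause (¬x5) forces x5 = False.
Unit clause (¬x3) forces x3 = False.
Unit clause (¬x4) forces x4 = False.
All clauses are satisfied.
A satisfying assignment: x1=True, x2=True, x3=False, x4=False, x5=False, x6=False, x7=False, x8=False.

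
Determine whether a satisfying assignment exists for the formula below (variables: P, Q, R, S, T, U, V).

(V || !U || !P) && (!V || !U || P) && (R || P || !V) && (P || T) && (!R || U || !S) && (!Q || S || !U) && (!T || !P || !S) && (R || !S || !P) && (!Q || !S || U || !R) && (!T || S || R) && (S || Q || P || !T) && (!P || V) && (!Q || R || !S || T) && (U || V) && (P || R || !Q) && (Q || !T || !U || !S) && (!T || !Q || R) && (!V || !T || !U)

Yes

Try P = true.
Unit clause (V) forces V = true.
Try T = false.
Try R = true.
Try U = true.
Try Q = true.
Unit clause (S) forces S = true.
All clauses are satisfied.
A satisfying assignment: P ↦ true, Q ↦ true, R ↦ true, S ↦ true, T ↦ false, U ↦ true, V ↦ true.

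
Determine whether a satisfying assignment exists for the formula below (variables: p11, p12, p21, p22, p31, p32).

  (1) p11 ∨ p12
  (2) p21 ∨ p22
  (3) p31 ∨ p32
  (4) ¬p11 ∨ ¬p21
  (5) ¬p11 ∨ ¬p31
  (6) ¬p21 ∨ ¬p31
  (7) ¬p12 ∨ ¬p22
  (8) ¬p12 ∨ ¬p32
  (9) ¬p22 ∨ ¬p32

No

Branch on p11: set p11 = True.
(¬p21) alone gives p21 = False.
(p22) alone gives p22 = True.
(¬p31) alone gives p31 = False.
(p32) alone gives p32 = True.
Now (¬p32) is unsatisfied and unit — conflict.
Backtrack on p11: now try p11 = False.
(p12) alone gives p12 = True.
(¬p22) alone gives p22 = False.
(p21) alone gives p21 = True.
(¬p31) alone gives p31 = False.
(p32) alone gives p32 = True.
Now (¬p32) is unsatisfied and unit — conflict.
Either choice for p11 ends in contradiction.
No assignment satisfies every clause.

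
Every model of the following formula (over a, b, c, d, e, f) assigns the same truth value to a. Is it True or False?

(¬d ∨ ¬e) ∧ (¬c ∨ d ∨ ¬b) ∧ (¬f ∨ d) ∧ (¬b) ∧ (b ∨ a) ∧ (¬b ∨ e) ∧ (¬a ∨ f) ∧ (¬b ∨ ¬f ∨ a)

Suppose a = False.
Unit clause (¬b) forces b = False.
That conflicts with the unit clause (b).
So every satisfying assignment has a = True.

True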